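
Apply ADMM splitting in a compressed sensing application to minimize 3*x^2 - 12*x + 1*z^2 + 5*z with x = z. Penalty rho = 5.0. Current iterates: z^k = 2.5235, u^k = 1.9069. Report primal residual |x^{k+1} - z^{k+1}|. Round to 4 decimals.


ADMM iteration with rho = 5.0, z^k = 2.5235, u^k = 1.9069
Step 1: x-update.
Minimize 3*x^2 - 12*x + (5.0/2)*(x - 2.5235 + 1.9069)^2
FOC: (2*3 + 5.0)*x = 12 + 5.0*(2.5235 - 1.9069)
x^{k+1} = 1.3712
Step 2: z-update.
Minimize 1*z^2 + 5*z + (5.0/2)*(1.3712 - z + 1.9069)^2
FOC: (2*1 + 5.0)*z = -5 + 5.0*(1.3712 + 1.9069)
z^{k+1} = 1.6272
Step 3: u-update.
u^{k+1} = 1.9069 + 1.3712 - 1.6272 = 1.6509
Step 4: Primal residual = |1.3712 - 1.6272| = 0.256


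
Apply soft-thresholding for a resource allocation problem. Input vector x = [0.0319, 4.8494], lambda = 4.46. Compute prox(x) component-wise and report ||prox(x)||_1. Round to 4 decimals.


Soft-thresholding with lambda = 4.46:
prox(0.0319) = sign(0.0319)*max(|0.0319| - 4.46, 0) = 0.0
prox(4.8494) = sign(4.8494)*max(|4.8494| - 4.46, 0) = 0.3894
prox(x) = [0.0, 0.3894]
||prox(x)||_1 = 0.0 + 0.3894 = 0.3894


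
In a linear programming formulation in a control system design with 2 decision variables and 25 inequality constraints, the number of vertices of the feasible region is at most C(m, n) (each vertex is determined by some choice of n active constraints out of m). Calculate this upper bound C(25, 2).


Each vertex corresponds to some choice of n active constraints out of m, so the number of vertices is at most C(m, n) = m! / (n!(m-n)!).
m = 25, n = 2
Numerator: 25 * 24
Denominator: 2! = 2
C(25, 2) = 300


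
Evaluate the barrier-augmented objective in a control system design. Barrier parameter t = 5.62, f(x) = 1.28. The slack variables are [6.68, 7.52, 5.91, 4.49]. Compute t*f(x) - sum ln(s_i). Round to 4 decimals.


Step 1: Compute log-barrier.
ln values: [1.8991, 2.0176, 1.7766, 1.5019]
phi = -(1.8991 + 2.0176 + 1.7766 + 1.5019) = -7.1952
Step 2: Compute augmented objective.
t*f(x) = 5.62*1.28 = 7.1936
Total = 7.1936 - 7.1952 = -0.0016


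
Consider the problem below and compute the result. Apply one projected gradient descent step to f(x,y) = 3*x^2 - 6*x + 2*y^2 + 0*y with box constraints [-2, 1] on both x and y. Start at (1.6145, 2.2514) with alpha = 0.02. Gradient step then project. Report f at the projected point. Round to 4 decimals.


Step 1: Compute gradient at (1.6145, 2.2514).
grad_x = 2*3*1.6145 - 6 = 3.687
grad_y = 2*2*2.2514 + 0 = 9.0056
Step 2: Gradient step.
x_raw = 1.6145 - 0.02*3.687 = 1.5408
y_raw = 2.2514 - 0.02*9.0056 = 2.0713
Step 3: Project onto [-2, 1].
x_proj = clip(1.5408) = 1.0
y_proj = clip(2.0713) = 1.0
Step 4: Evaluate f.
f(1.0, 1.0) = -1.0


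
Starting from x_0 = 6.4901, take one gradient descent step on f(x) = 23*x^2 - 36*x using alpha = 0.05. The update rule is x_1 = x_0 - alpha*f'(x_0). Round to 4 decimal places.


We compute the gradient at x_0 and apply the update.
f'(x) = 46*x - 36
f'(6.4901) = 46*6.4901 - 36 = 262.5446
x_1 = 6.4901 - 0.05*262.5446 = -6.6371


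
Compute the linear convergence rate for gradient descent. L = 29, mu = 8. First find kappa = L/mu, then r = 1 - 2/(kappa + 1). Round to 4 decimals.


Step 1: Compute the condition number.
kappa = L/mu = 29/8 = 3.625
Step 2: Compute the convergence rate.
r = 1 - 2/(kappa + 1) = 1 - 2*mu/(L + mu) = (L - mu)/(L + mu) = 21/37 = 0.5676


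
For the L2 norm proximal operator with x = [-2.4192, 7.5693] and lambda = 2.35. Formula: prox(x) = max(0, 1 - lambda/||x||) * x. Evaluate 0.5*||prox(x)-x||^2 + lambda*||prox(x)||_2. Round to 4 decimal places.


Step 1: Compute ||x||.
||x|| = 7.9465
Step 2: Compute scaling factor.
scale = max(0, 1 - 2.35/7.9465) = 0.7043
Step 3: prox(x) = [-1.7038, 5.3308]
||prox(x)|| = 5.5965
Step 4: Proximal objective.
0.5*||prox-x||^2 = 2.7613
lambda*||prox|| = 13.1518
Total = 15.913


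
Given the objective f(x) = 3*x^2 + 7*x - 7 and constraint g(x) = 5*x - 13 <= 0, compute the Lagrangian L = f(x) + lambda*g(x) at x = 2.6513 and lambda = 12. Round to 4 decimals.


Step 1: Evaluate f(x).
f(2.6513) = 3*2.6513^2 + 7*2.6513 - 7 = 32.6473
Step 2: Evaluate g(x).
g(2.6513) = 5*2.6513 - 13 = 0.2565
Step 3: Compute Lagrangian.
L = 32.6473 + 12*0.2565 = 35.7253


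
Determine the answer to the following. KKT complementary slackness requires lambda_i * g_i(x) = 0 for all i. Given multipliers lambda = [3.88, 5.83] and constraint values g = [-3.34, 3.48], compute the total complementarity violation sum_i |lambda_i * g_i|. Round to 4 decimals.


KKT complementary slackness check:
lambda_1 * g_1 = 3.88 * -3.34 = -12.9592
lambda_2 * g_2 = 5.83 * 3.48 = 20.2884
Total violation = 12.9592 + 20.2884 = 33.2476


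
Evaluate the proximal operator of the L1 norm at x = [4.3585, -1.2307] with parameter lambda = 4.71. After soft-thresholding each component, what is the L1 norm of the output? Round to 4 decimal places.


Soft-thresholding with lambda = 4.71:
prox(4.3585) = sign(4.3585)*max(|4.3585| - 4.71, 0) = 0.0
prox(-1.2307) = sign(-1.2307)*max(|-1.2307| - 4.71, 0) = 0.0
prox(x) = [0.0, 0.0]
||prox(x)||_1 = 0.0 + 0.0 = 0.0


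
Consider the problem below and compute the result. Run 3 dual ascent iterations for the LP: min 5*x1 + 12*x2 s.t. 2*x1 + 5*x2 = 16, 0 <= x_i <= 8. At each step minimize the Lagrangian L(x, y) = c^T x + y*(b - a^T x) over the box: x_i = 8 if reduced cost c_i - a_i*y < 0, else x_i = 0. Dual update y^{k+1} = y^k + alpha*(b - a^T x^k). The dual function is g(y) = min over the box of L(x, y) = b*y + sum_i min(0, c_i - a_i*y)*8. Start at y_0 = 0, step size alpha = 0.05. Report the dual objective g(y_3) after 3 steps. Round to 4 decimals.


Dual ascent for LP: min 5*x1 + 12*x2, 2*x1 + 5*x2 = 16, 0 <= x_i <= 8
Step 1: y^k = 0.0, reduced costs: (5.0, 12.0)
  x^k = (0.0, 0.0), subgradient = b - a^T x = 16.0
  y^{k+1} = 0.0 + 0.05*16.0 = 0.8
Step 2: y^k = 0.8, reduced costs: (3.4, 8.0)
  x^k = (0.0, 0.0), subgradient = b - a^T x = 16.0
  y^{k+1} = 0.8 + 0.05*16.0 = 1.6
Step 3: y^k = 1.6, reduced costs: (1.8, 4.0)
  x^k = (0.0, 0.0), subgradient = b - a^T x = 16.0
  y^{k+1} = 1.6 + 0.05*16.0 = 2.4
Dual objective at y_3 = 2.4: reduced costs (0.2, 0.0), box minimizer x = (0.0, 0.0)
g(y_3) = b*y + (c1 - a1*y)*x1 + (c2 - a2*y)*x2 = 16*2.4 + 0.2*0.0 + 0.0*0.0 = 38.4 + 0.0 + 0.0 = 38.4


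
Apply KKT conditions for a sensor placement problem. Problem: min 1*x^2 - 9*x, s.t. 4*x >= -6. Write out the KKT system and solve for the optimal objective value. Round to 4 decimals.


Step 1: Try lambda = 0 (constraint inactive).
Stationarity: 2*1*x - 9 = 0
x* = 9/(2*1) = 4.5
Check constraint: 4*4.5 = 18.0 >= -6 -- satisfied.
Step 2: Compute optimal value.
f(x*) = 1*4.5^2 - 9*4.5 = -20.25


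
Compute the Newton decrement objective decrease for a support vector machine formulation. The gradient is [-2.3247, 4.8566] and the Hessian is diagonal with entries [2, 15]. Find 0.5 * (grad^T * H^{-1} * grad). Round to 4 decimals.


Step 1: H is diagonal, so H^(-1) * g = [-1.1624, 0.3238].
Step 2: g^T H^(-1) g = sum_i g_i^2 / H_ii
  = (-2.3247)^2/2 + (4.8566)^2/15
  = 2.7021 + 1.5724 = 4.2746
Step 3: Objective decrease = 0.5 * g^T H^(-1) g = 2.1373


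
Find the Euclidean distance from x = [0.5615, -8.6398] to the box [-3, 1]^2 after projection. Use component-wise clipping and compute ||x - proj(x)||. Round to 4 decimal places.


Project each component onto [-3, 1].
clip(0.5615) = 0.5615, clip(-8.6398) = -3.0
Projection = [0.5615, -3.0]
Squared diffs: [0.0, 31.8073]
Distance = sqrt(31.8073) = 5.6398


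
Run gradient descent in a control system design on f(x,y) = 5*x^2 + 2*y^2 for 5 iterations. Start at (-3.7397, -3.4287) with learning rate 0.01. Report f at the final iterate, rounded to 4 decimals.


Gradient descent on f(x,y) = 5*x^2 + 2*y^2.
Starting point: (-3.7397, -3.4287), alpha = 0.01
Step 1: grad_x = 2*5*-3.7397 = -37.397, grad_y = 2*2*-3.4287 = -13.7148
  x_1 = -3.7397 - 0.01*-37.397 = -3.3657
  y_1 = -3.4287 - 0.01*-13.7148 = -3.2916
Step 2: grad_x = 2*5*-3.3657 = -33.6573, grad_y = 2*2*-3.2916 = -13.1662
  x_2 = -3.3657 - 0.01*-33.6573 = -3.0292
  y_2 = -3.2916 - 0.01*-13.1662 = -3.1599
Step 3: grad_x = 2*5*-3.0292 = -30.2916, grad_y = 2*2*-3.1599 = -12.6396
  x_3 = -3.0292 - 0.01*-30.2916 = -2.7262
  y_3 = -3.1599 - 0.01*-12.6396 = -3.0335
Step 4: grad_x = 2*5*-2.7262 = -27.2624, grad_y = 2*2*-3.0335 = -12.134
  x_4 = -2.7262 - 0.01*-27.2624 = -2.4536
  y_4 = -3.0335 - 0.01*-12.134 = -2.9122
Step 5: grad_x = 2*5*-2.4536 = -24.5362, grad_y = 2*2*-2.9122 = -11.6486
  x_5 = -2.4536 - 0.01*-24.5362 = -2.2083
  y_5 = -2.9122 - 0.01*-11.6486 = -2.7957
f(-2.2083, -2.7957) = 5*(-2.2083)^2 + 2*(-2.7957)^2 = 40.0135


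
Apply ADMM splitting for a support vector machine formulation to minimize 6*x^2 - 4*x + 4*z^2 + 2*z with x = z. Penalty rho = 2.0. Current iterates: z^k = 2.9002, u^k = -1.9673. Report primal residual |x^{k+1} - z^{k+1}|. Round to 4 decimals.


ADMM iteration with rho = 2.0, z^k = 2.9002, u^k = -1.9673
Step 1: x-update.
Minimize 6*x^2 - 4*x + (2.0/2)*(x - 2.9002 - 1.9673)^2
FOC: (2*6 + 2.0)*x = 4 + 2.0*(2.9002 + 1.9673)
x^{k+1} = 0.9811
Step 2: z-update.
Minimize 4*z^2 + 2*z + (2.0/2)*(0.9811 - z - 1.9673)^2
FOC: (2*4 + 2.0)*z = -2 + 2.0*(0.9811 - 1.9673)
z^{k+1} = -0.3972
Step 3: u-update.
u^{k+1} = -1.9673 + 0.9811 + 0.3972 = -0.589
Step 4: Primal residual = |0.9811 + 0.3972| = 1.3783


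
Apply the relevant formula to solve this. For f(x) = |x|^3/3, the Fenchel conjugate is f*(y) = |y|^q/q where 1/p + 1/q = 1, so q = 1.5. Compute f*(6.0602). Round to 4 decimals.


The conjugate exponent q satisfies 1/p + 1/q = 1.
p = 3, so q = 3/(3 - 1) = 1.5
|y|^q = 6.0602^1.5 = 14.9187
f*(6.0602) = 14.9187 / 1.5 = 9.9458


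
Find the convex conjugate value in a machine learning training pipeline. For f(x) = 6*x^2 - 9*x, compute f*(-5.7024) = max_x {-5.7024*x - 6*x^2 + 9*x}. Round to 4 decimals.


f*(y) = sup_x {y*x - a*x^2 - b*x} = sup_x {(y-b)*x - a*x^2}
FOC: (y - b) - 2a*x = 0 => x* = (y - b)/(2a)
x* = (-5.7024 + 9)/(2*6) = 0.2748
f*(-5.7024) = (y-b)^2/(4a) = (-5.7024 + 9)^2/(4*6)
= 10.8742/24 = 0.4531


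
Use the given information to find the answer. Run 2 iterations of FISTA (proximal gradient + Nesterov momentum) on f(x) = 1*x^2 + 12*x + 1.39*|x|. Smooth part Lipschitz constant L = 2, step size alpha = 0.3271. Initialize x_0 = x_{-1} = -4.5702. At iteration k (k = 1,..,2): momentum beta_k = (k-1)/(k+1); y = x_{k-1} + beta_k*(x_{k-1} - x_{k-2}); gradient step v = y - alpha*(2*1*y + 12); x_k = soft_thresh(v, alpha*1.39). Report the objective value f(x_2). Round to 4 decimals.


FISTA on f(x) = 1*x^2 + 12*x + 1.39*|x|
L = 2, alpha = 0.3271
Iteration 1: beta = 0.0, y = -4.5702 + 0.0*(-4.5702 + 4.5702) = -4.5702
  grad(y) = 2.8596, v = y - alpha*grad = -5.5056
  prox(v) = soft_thresh(-5.5056, 0.4547) = -5.0509
Iteration 2: beta = 0.3333, y = -5.0509 + 0.3333*(-5.0509 + 4.5702) = -5.2111
  grad(y) = 1.5777, v = y - alpha*grad = -5.7272
  prox(v) = soft_thresh(-5.7272, 0.4547) = -5.2725
f(x_2) = 1*(-5.2725)^2 + 12*(-5.2725) + 1.39*|-5.2725| = -28.142


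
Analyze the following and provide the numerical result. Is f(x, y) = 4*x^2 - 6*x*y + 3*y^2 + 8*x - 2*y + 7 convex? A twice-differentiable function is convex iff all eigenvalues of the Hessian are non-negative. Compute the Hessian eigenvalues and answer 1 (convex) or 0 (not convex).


The Hessian of f(x,y) = 4*x^2 - 6*x*y + 3*y^2 + 8*x - 2*y + 7 is:
H = [[8, -6], [-6, 6]]
Trace = 8 + 6 = 14
Determinant = 8*6 - (-6)^2 = 12
Discriminant = (14)^2 - 4*12 = 148.0
Eigenvalues: lambda_1 = 0.9172, lambda_2 = 13.0828
The function is convex.

1


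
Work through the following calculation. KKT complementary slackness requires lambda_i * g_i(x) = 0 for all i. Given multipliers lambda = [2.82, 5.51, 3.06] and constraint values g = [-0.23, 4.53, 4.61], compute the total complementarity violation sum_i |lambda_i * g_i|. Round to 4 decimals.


KKT complementary slackness check:
lambda_1 * g_1 = 2.82 * -0.23 = -0.6486
lambda_2 * g_2 = 5.51 * 4.53 = 24.9603
lambda_3 * g_3 = 3.06 * 4.61 = 14.1066
Total violation = 0.6486 + 24.9603 + 14.1066 = 39.7155


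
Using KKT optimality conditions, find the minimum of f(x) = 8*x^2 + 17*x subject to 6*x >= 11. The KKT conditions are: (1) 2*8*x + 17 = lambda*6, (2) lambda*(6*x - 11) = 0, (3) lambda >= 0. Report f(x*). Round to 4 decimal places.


Step 1: Try lambda = 0 (constraint inactive).
x_unc = -17/(2*8) = -1.0625
Check: 6*-1.0625 = -6.375 < 11 -- violated!
Step 2: Constraint must be active: 6*x = 11
x* = 11/6 = 1.8333 (rounded; the exact value 11/6 is used below)
lambda = (2*8*(11/6) + 17)/6 = 7.7222
Step 3: Compute optimal value.
f(x*) = 8*(11/6)^2 + 17*(11/6) = 58.0556


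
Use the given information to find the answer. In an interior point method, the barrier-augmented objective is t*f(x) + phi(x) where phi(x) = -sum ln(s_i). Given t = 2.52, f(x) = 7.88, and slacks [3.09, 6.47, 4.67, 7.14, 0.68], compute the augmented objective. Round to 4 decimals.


Step 1: Compute log-barrier.
ln values: [1.1282, 1.8672, 1.5412, 1.9657, -0.3857]
phi = -(1.1282 + 1.8672 + 1.5412 + 1.9657 - 0.3857) = -6.1166
Step 2: Compute augmented objective.
t*f(x) = 2.52*7.88 = 19.8576
Total = 19.8576 - 6.1166 = 13.741


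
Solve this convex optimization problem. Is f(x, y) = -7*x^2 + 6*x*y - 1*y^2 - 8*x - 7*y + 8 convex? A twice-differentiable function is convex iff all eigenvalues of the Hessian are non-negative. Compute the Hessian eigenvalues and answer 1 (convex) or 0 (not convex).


The Hessian of f(x,y) = -7*x^2 + 6*x*y - 1*y^2 - 8*x - 7*y + 8 is:
H = [[-14, 6], [6, -2]]
Trace = -14 - 2 = -16
Determinant = -14*-2 - (6)^2 = -8
Discriminant = (-16)^2 - 4*-8 = 288.0
Eigenvalues: lambda_1 = -16.4853, lambda_2 = 0.4853
The function is not convex.

0


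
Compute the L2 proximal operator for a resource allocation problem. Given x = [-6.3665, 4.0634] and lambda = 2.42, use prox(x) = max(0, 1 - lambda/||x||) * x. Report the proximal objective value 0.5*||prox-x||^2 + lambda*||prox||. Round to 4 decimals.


Step 1: Compute ||x||.
||x|| = 7.5527
Step 2: Compute scaling factor.
scale = max(0, 1 - 2.42/7.5527) = 0.6796
Step 3: prox(x) = [-4.3266, 2.7614]
||prox(x)|| = 5.1327
Step 4: Proximal objective.
0.5*||prox-x||^2 = 2.9282
lambda*||prox|| = 12.4211
Total = 15.3494


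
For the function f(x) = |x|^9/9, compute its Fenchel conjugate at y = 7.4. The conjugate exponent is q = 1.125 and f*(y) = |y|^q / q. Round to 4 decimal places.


The conjugate exponent q satisfies 1/p + 1/q = 1.
p = 9, so q = 9/(9 - 1) = 1.125
|y|^q = 7.4^1.125 = 9.5035
f*(7.4) = 9.5035 / 1.125 = 8.4476


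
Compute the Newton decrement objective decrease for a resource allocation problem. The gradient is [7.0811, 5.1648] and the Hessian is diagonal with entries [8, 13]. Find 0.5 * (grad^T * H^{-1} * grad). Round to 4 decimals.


Step 1: H is diagonal, so H^(-1) * g = [0.8851, 0.3973].
Step 2: g^T H^(-1) g = sum_i g_i^2 / H_ii
  = (7.0811)^2/8 + (5.1648)^2/13
  = 6.2677 + 2.0519 = 8.3197
Step 3: Objective decrease = 0.5 * g^T H^(-1) g = 4.1598


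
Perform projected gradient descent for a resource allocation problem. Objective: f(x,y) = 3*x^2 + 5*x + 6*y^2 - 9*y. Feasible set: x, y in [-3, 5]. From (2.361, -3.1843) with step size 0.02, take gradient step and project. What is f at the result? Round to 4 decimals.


Step 1: Compute gradient at (2.361, -3.1843).
grad_x = 2*3*2.361 + 5 = 19.166
grad_y = 2*6*-3.1843 - 9 = -47.2116
Step 2: Gradient step.
x_raw = 2.361 - 0.02*19.166 = 1.9777
y_raw = -3.1843 - 0.02*-47.2116 = -2.2401
Step 3: Project onto [-3, 5].
x_proj = clip(1.9777) = 1.9777
y_proj = clip(-2.2401) = -2.2401
Step 4: Evaluate f.
f(1.9777, -2.2401) = 71.8901


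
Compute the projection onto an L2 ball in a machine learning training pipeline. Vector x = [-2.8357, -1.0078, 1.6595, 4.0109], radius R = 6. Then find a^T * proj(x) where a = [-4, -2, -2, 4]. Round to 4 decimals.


Step 1: Compute ||x|| (intermediates to 6 decimals).
||x|| = sqrt((-2.8357)^2 + (-1.0078)^2 + 1.6595^2 + 4.0109^2) = 5.281867
Step 2: Project.
Since ||x|| <= R, proj = x (no scaling needed).
proj(x) = [-2.8357, -1.0078, 1.6595, 4.0109]
Step 3: Dot product.
a^T * proj(x) = -4*(-2.8357) - 2*(-1.0078) - 2*1.6595 + 4*4.0109 = 26.083


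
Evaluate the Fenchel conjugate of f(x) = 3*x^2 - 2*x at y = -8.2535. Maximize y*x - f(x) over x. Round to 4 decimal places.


f*(y) = sup_x {y*x - a*x^2 - b*x} = sup_x {(y-b)*x - a*x^2}
FOC: (y - b) - 2a*x = 0 => x* = (y - b)/(2a)
x* = (-8.2535 + 2)/(2*3) = -1.0423
f*(-8.2535) = (y-b)^2/(4a) = (-8.2535 + 2)^2/(4*3)
= 39.1063/12 = 3.2589


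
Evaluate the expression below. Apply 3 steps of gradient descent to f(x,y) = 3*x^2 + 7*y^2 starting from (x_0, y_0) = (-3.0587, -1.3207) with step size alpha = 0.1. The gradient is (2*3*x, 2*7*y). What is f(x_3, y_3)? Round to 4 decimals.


Gradient descent on f(x,y) = 3*x^2 + 7*y^2.
Starting point: (-3.0587, -1.3207), alpha = 0.1
Step 1: grad_x = 2*3*-3.0587 = -18.3522, grad_y = 2*7*-1.3207 = -18.4898
  x_1 = -3.0587 - 0.1*-18.3522 = -1.2235
  y_1 = -1.3207 - 0.1*-18.4898 = 0.5283
Step 2: grad_x = 2*3*-1.2235 = -7.3409, grad_y = 2*7*0.5283 = 7.3959
  x_2 = -1.2235 - 0.1*-7.3409 = -0.4894
  y_2 = 0.5283 - 0.1*7.3959 = -0.2113
Step 3: grad_x = 2*3*-0.4894 = -2.9364, grad_y = 2*7*-0.2113 = -2.9584
  x_3 = -0.4894 - 0.1*-2.9364 = -0.1958
  y_3 = -0.2113 - 0.1*-2.9584 = 0.0845
f(-0.1958, 0.0845) = 3*(-0.1958)^2 + 7*0.0845^2 = 0.165


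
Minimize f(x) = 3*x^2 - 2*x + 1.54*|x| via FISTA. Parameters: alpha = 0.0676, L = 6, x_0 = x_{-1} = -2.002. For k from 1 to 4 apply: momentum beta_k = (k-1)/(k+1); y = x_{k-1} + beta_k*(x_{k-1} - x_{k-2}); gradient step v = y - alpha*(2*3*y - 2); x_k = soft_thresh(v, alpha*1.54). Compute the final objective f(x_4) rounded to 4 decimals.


FISTA on f(x) = 3*x^2 - 2*x + 1.54*|x|
L = 6, alpha = 0.0676
Iteration 1: beta = 0.0, y = -2.002 + 0.0*(-2.002 + 2.002) = -2.002
  grad(y) = -14.012, v = y - alpha*grad = -1.0548
  prox(v) = soft_thresh(-1.0548, 0.1041) = -0.9507
Iteration 2: beta = 0.3333, y = -0.9507 + 0.3333*(-0.9507 + 2.002) = -0.6002
  grad(y) = -5.6015, v = y - alpha*grad = -0.2216
  prox(v) = soft_thresh(-0.2216, 0.1041) = -0.1175
Iteration 3: beta = 0.5, y = -0.1175 + 0.5*(-0.1175 + 0.9507) = 0.2991
  grad(y) = -0.2053, v = y - alpha*grad = 0.313
  prox(v) = soft_thresh(0.313, 0.1041) = 0.2089
Iteration 4: beta = 0.6, y = 0.2089 + 0.6*(0.2089 + 0.1175) = 0.4047
  grad(y) = 0.4283, v = y - alpha*grad = 0.3758
  prox(v) = soft_thresh(0.3758, 0.1041) = 0.2717
f(x_4) = 3*0.2717^2 - 2*0.2717 + 1.54*|0.2717| = 0.0964


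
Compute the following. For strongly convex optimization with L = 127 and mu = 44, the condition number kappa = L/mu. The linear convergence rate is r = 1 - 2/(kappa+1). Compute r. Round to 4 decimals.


Step 1: Compute the condition number.
kappa = L/mu = 127/44 = 2.8864
Step 2: Compute the convergence rate.
r = 1 - 2/(kappa + 1) = 1 - 2*mu/(L + mu) = (L - mu)/(L + mu) = 83/171 = 0.4854


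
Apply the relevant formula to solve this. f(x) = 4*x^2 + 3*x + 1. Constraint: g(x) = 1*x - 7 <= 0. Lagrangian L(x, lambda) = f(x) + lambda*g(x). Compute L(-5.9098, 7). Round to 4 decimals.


Step 1: Evaluate f(x).
f(-5.9098) = 4*(-5.9098)^2 + 3*(-5.9098) + 1 = 122.9735
Step 2: Evaluate g(x).
g(-5.9098) = 1*-5.9098 - 7 = -12.9098
Step 3: Compute Lagrangian.
L = 122.9735 + 7*-12.9098 = 32.6049


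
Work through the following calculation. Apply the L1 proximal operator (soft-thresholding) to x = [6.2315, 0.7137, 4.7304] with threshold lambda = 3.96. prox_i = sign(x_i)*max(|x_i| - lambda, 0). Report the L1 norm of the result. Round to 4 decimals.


Soft-thresholding with lambda = 3.96:
prox(6.2315) = sign(6.2315)*max(|6.2315| - 3.96, 0) = 2.2715
prox(0.7137) = sign(0.7137)*max(|0.7137| - 3.96, 0) = 0.0
prox(4.7304) = sign(4.7304)*max(|4.7304| - 3.96, 0) = 0.7704
prox(x) = [2.2715, 0.0, 0.7704]
||prox(x)||_1 = 2.2715 + 0.0 + 0.7704 = 3.0419


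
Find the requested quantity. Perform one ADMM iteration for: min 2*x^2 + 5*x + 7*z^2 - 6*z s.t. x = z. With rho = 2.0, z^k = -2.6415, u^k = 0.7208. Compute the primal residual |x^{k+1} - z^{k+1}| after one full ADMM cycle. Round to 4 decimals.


ADMM iteration with rho = 2.0, z^k = -2.6415, u^k = 0.7208
Step 1: x-update.
Minimize 2*x^2 + 5*x + (2.0/2)*(x + 2.6415 + 0.7208)^2
FOC: (2*2 + 2.0)*x = -5 + 2.0*(-2.6415 - 0.7208)
x^{k+1} = -1.9541
Step 2: z-update.
Minimize 7*z^2 - 6*z + (2.0/2)*(-1.9541 - z + 0.7208)^2
FOC: (2*7 + 2.0)*z = 6 + 2.0*(-1.9541 + 0.7208)
z^{k+1} = 0.2208
Step 3: u-update.
u^{k+1} = 0.7208 - 1.9541 - 0.2208 = -1.4541
Step 4: Primal residual = |-1.9541 - 0.2208| = 2.1749


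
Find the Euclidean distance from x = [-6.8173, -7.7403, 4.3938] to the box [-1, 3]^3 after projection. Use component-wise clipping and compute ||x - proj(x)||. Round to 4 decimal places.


Project each component onto [-1, 3].
clip(-6.8173) = -1.0, clip(-7.7403) = -1.0, clip(4.3938) = 3.0
Projection = [-1.0, -1.0, 3.0]
Squared diffs: [33.841, 45.4316, 1.9427]
Distance = sqrt(81.2153) = 9.012


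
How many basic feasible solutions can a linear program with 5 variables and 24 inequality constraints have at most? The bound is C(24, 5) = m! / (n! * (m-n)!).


Each vertex corresponds to some choice of n active constraints out of m, so the number of vertices is at most C(m, n) = m! / (n!(m-n)!).
m = 24, n = 5
Numerator: 24 * 23 * 22 * 21 * 20
Denominator: 5! = 120
C(24, 5) = 42504


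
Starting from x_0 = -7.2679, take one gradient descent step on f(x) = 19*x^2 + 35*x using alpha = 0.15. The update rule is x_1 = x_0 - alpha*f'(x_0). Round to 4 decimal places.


We compute the gradient at x_0 and apply the update.
f'(x) = 38*x + 35
f'(-7.2679) = 38*-7.2679 + 35 = -241.1802
x_1 = -7.2679 - 0.15*-241.1802 = 28.9091


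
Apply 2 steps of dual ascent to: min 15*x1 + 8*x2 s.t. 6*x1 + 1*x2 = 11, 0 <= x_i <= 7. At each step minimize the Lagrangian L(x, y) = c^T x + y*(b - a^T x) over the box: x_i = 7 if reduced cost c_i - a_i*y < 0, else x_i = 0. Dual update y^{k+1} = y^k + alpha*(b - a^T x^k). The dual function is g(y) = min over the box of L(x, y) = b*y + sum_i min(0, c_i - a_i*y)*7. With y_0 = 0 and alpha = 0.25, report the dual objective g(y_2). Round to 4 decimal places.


Dual ascent for LP: min 15*x1 + 8*x2, 6*x1 + 1*x2 = 11, 0 <= x_i <= 7
Step 1: y^k = 0.0, reduced costs: (15.0, 8.0)
  x^k = (0.0, 0.0), subgradient = b - a^T x = 11.0
  y^{k+1} = 0.0 + 0.25*11.0 = 2.75
Step 2: y^k = 2.75, reduced costs: (-1.5, 5.25)
  x^k = (7.0, 0.0), subgradient = b - a^T x = -31.0
  y^{k+1} = 2.75 + 0.25*-31.0 = -5.0
Dual objective at y_2 = -5.0: reduced costs (45.0, 13.0), box minimizer x = (0.0, 0.0)
g(y_2) = b*y + (c1 - a1*y)*x1 + (c2 - a2*y)*x2 = 11*(-5.0) + 45.0*0.0 + 13.0*0.0 = -55.0 + 0.0 + 0.0 = -55.0


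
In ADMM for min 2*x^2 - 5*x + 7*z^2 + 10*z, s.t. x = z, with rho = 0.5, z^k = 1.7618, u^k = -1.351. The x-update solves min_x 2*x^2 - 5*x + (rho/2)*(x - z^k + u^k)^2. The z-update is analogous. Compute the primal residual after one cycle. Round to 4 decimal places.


ADMM iteration with rho = 0.5, z^k = 1.7618, u^k = -1.351
Step 1: x-update.
Minimize 2*x^2 - 5*x + (0.5/2)*(x - 1.7618 - 1.351)^2
FOC: (2*2 + 0.5)*x = 5 + 0.5*(1.7618 + 1.351)
x^{k+1} = 1.457
Step 2: z-update.
Minimize 7*z^2 + 10*z + (0.5/2)*(1.457 - z - 1.351)^2
FOC: (2*7 + 0.5)*z = -10 + 0.5*(1.457 - 1.351)
z^{k+1} = -0.686
Step 3: u-update.
u^{k+1} = -1.351 + 1.457 + 0.686 = 0.792
Step 4: Primal residual = |1.457 + 0.686| = 2.143


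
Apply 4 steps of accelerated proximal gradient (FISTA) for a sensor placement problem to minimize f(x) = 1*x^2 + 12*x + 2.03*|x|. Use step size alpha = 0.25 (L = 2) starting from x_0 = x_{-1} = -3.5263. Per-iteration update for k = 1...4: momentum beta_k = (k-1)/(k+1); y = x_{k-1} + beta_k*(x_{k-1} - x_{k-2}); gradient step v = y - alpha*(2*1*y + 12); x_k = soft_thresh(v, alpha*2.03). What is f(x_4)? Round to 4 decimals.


FISTA on f(x) = 1*x^2 + 12*x + 2.03*|x|
L = 2, alpha = 0.25
Iteration 1: beta = 0.0, y = -3.5263 + 0.0*(-3.5263 + 3.5263) = -3.5263
  grad(y) = 4.9474, v = y - alpha*grad = -4.7632
  prox(v) = soft_thresh(-4.7632, 0.5075) = -4.2557
Iteration 2: beta = 0.3333, y = -4.2557 + 0.3333*(-4.2557 + 3.5263) = -4.4988
  grad(y) = 3.0025, v = y - alpha*grad = -5.2494
  prox(v) = soft_thresh(-5.2494, 0.5075) = -4.7419
Iteration 3: beta = 0.5, y = -4.7419 + 0.5*(-4.7419 + 4.2557) = -4.985
  grad(y) = 2.03, v = y - alpha*grad = -5.4925
  prox(v) = soft_thresh(-5.4925, 0.5075) = -4.985
Iteration 4: beta = 0.6, y = -4.985 + 0.6*(-4.985 + 4.7419) = -5.1309
  grad(y) = 1.7383, v = y - alpha*grad = -5.5654
  prox(v) = soft_thresh(-5.5654, 0.5075) = -5.0579
f(x_4) = 1*(-5.0579)^2 + 12*(-5.0579) + 2.03*|-5.0579| = -24.8449


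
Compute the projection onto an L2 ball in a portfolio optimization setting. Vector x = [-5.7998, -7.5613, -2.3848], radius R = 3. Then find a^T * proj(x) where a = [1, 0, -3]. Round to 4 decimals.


Step 1: Compute ||x|| (intermediates to 6 decimals).
||x|| = sqrt((-5.7998)^2 + (-7.5613)^2 + (-2.3848)^2) = 9.82335
Step 2: Project.
Since ||x|| > R, scale = R/||x|| = 3/9.82335 = 0.305395, proj(x) = scale * x
proj(x) = [-1.77123, -2.309183, -0.728306]
Step 3: Dot product.
a^T * proj(x) = 1*(-1.77123) + 0*(-2.309183) - 3*(-0.728306) = 0.4137


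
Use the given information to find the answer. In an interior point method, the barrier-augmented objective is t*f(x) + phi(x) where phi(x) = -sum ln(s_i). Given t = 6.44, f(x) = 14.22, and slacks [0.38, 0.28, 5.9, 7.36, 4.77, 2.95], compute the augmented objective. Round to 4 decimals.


Step 1: Compute log-barrier.
ln values: [-0.9676, -1.273, 1.775, 1.9961, 1.5623, 1.0818]
phi = -(-0.9676 - 1.273 + 1.775 + 1.9961 + 1.5623 + 1.0818) = -4.1746
Step 2: Compute augmented objective.
t*f(x) = 6.44*14.22 = 91.5768
Total = 91.5768 - 4.1746 = 87.4022


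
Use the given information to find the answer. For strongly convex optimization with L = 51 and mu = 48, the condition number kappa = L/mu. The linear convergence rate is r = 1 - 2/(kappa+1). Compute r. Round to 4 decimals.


Step 1: Compute the condition number.
kappa = L/mu = 51/48 = 1.0625
Step 2: Compute the convergence rate.
r = 1 - 2/(kappa + 1) = 1 - 2*mu/(L + mu) = (L - mu)/(L + mu) = 3/99 = 0.0303


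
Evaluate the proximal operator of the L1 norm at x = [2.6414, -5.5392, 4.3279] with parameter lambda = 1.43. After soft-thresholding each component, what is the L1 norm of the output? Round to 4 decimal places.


Soft-thresholding with lambda = 1.43:
prox(2.6414) = sign(2.6414)*max(|2.6414| - 1.43, 0) = 1.2114
prox(-5.5392) = sign(-5.5392)*max(|-5.5392| - 1.43, 0) = -4.1092
prox(4.3279) = sign(4.3279)*max(|4.3279| - 1.43, 0) = 2.8979
prox(x) = [1.2114, -4.1092, 2.8979]
||prox(x)||_1 = 1.2114 + 4.1092 + 2.8979 = 8.2185


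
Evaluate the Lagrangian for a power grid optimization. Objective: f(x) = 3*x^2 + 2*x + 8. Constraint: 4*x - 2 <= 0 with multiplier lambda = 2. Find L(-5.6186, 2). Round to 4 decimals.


Step 1: Evaluate f(x).
f(-5.6186) = 3*(-5.6186)^2 + 2*(-5.6186) + 8 = 91.4688
Step 2: Evaluate g(x).
g(-5.6186) = 4*-5.6186 - 2 = -24.4744
Step 3: Compute Lagrangian.
L = 91.4688 + 2*-24.4744 = 42.52


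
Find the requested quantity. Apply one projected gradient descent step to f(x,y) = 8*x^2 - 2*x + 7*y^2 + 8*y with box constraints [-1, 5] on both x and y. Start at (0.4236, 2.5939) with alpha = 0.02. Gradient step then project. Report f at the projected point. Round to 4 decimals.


Step 1: Compute gradient at (0.4236, 2.5939).
grad_x = 2*8*0.4236 - 2 = 4.7776
grad_y = 2*7*2.5939 + 8 = 44.3146
Step 2: Gradient step.
x_raw = 0.4236 - 0.02*4.7776 = 0.328
y_raw = 2.5939 - 0.02*44.3146 = 1.7076
Step 3: Project onto [-1, 5].
x_proj = clip(0.328) = 0.328
y_proj = clip(1.7076) = 1.7076
Step 4: Evaluate f.
f(0.328, 1.7076) = 34.2772


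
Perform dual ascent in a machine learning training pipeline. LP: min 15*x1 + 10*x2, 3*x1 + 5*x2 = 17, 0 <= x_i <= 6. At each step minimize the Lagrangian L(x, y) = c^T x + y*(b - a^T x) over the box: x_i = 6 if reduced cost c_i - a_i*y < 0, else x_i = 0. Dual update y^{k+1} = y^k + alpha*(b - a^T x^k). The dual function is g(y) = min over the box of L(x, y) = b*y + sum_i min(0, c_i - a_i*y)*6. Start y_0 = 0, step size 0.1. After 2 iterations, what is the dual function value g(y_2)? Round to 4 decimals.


Dual ascent for LP: min 15*x1 + 10*x2, 3*x1 + 5*x2 = 17, 0 <= x_i <= 6
Step 1: y^k = 0.0, reduced costs: (15.0, 10.0)
  x^k = (0.0, 0.0), subgradient = b - a^T x = 17.0
  y^{k+1} = 0.0 + 0.1*17.0 = 1.7
Step 2: y^k = 1.7, reduced costs: (9.9, 1.5)
  x^k = (0.0, 0.0), subgradient = b - a^T x = 17.0
  y^{k+1} = 1.7 + 0.1*17.0 = 3.4
Dual objective at y_2 = 3.4: reduced costs (4.8, -7.0), box minimizer x = (0.0, 6.0)
g(y_2) = b*y + (c1 - a1*y)*x1 + (c2 - a2*y)*x2 = 17*3.4 + 4.8*0.0 + (-7.0)*6.0 = 57.8 + 0.0 - 42.0 = 15.8


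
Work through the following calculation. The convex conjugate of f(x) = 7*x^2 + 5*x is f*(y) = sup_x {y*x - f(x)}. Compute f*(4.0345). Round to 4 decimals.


f*(y) = sup_x {y*x - a*x^2 - b*x} = sup_x {(y-b)*x - a*x^2}
FOC: (y - b) - 2a*x = 0 => x* = (y - b)/(2a)
x* = (4.0345 - 5)/(2*7) = -0.069
f*(4.0345) = (y-b)^2/(4a) = (4.0345 - 5)^2/(4*7)
= 0.9322/28 = 0.0333


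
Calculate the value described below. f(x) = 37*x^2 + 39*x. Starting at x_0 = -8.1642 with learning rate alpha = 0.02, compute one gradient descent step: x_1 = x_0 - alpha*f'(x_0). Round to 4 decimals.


We compute the gradient at x_0 and apply the update.
f'(x) = 74*x + 39
f'(-8.1642) = 74*-8.1642 + 39 = -565.1508
x_1 = -8.1642 - 0.02*-565.1508 = 3.1388


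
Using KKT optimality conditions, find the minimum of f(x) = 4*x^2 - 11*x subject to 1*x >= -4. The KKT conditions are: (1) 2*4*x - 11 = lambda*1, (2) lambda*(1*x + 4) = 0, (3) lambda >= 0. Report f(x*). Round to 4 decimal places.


Step 1: Try lambda = 0 (constraint inactive).
Stationarity: 2*4*x - 11 = 0
x* = 11/(2*4) = 1.375
Check constraint: 1*1.375 = 1.375 >= -4 -- satisfied.
Step 2: Compute optimal value.
f(x*) = 4*1.375^2 - 11*1.375 = -7.5625


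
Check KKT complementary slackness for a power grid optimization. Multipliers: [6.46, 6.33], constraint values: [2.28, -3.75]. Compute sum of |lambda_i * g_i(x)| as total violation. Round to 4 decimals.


KKT complementary slackness check:
lambda_1 * g_1 = 6.46 * 2.28 = 14.7288
lambda_2 * g_2 = 6.33 * -3.75 = -23.7375
Total violation = 14.7288 + 23.7375 = 38.4663


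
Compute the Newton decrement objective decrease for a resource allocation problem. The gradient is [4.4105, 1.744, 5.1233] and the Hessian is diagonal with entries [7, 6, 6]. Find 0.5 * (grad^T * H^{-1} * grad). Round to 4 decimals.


Step 1: H is diagonal, so H^(-1) * g = [0.6301, 0.2907, 0.8539].
Step 2: g^T H^(-1) g = sum_i g_i^2 / H_ii
  = (4.4105)^2/7 + (1.744)^2/6 + (5.1233)^2/6
  = 2.7789 + 0.5069 + 4.3747 = 7.6606
Step 3: Objective decrease = 0.5 * g^T H^(-1) g = 3.8303


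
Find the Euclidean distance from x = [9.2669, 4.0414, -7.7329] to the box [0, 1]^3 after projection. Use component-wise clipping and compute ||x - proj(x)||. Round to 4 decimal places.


Project each component onto [0, 1].
clip(9.2669) = 1.0, clip(4.0414) = 1.0, clip(-7.7329) = 0.0
Projection = [1.0, 1.0, 0.0]
Squared diffs: [68.3416, 9.2501, 59.7977]
Distance = sqrt(137.3894) = 11.7213


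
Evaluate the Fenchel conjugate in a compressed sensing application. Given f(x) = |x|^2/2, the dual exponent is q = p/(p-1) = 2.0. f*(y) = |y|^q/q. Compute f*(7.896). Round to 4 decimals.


The conjugate exponent q satisfies 1/p + 1/q = 1.
p = 2, so q = 2/(2 - 1) = 2.0
|y|^q = 7.896^2.0 = 62.3468
f*(7.896) = 62.3468 / 2.0 = 31.1734


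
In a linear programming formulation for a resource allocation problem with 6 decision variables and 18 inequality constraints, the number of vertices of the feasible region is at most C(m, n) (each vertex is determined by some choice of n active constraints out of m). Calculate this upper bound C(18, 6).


Each vertex corresponds to some choice of n active constraints out of m, so the number of vertices is at most C(m, n) = m! / (n!(m-n)!).
m = 18, n = 6
Numerator: 18 * 17 * 16 * 15 * 14 * 13
Denominator: 6! = 720
C(18, 6) = 18564


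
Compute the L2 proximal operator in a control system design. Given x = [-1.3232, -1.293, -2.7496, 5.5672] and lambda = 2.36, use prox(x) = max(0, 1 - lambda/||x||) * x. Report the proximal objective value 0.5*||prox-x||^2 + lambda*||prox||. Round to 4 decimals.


Step 1: Compute ||x||.
||x|| = 6.4789
Step 2: Compute scaling factor.
scale = max(0, 1 - 2.36/6.4789) = 0.6357
Step 3: prox(x) = [-0.8412, -0.822, -1.748, 3.5393]
||prox(x)|| = 4.1189
Step 4: Proximal objective.
0.5*||prox-x||^2 = 2.7848
lambda*||prox|| = 9.7206
Total = 12.5055


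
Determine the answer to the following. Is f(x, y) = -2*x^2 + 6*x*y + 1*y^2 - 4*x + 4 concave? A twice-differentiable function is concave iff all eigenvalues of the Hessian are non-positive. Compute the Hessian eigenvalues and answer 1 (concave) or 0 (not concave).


The Hessian of f(x,y) = -2*x^2 + 6*x*y + 1*y^2 - 4*x + 4 is:
H = [[-4, 6], [6, 2]]
Trace = -4 + 2 = -2
Determinant = -4*2 - (6)^2 = -44
Discriminant = (-2)^2 - 4*-44 = 180.0
Eigenvalues: lambda_1 = -7.7082, lambda_2 = 5.7082
The function is not concave.

0


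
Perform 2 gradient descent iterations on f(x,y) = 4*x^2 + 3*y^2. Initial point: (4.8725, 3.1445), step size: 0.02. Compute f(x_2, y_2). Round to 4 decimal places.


Gradient descent on f(x,y) = 4*x^2 + 3*y^2.
Starting point: (4.8725, 3.1445), alpha = 0.02
Step 1: grad_x = 2*4*4.8725 = 38.98, grad_y = 2*3*3.1445 = 18.867
  x_1 = 4.8725 - 0.02*38.98 = 4.0929
  y_1 = 3.1445 - 0.02*18.867 = 2.7672
Step 2: grad_x = 2*4*4.0929 = 32.7432, grad_y = 2*3*2.7672 = 16.603
  x_2 = 4.0929 - 0.02*32.7432 = 3.438
  y_2 = 2.7672 - 0.02*16.603 = 2.4351
f(3.438, 2.4351) = 4*3.438^2 + 3*2.4351^2 = 65.0695


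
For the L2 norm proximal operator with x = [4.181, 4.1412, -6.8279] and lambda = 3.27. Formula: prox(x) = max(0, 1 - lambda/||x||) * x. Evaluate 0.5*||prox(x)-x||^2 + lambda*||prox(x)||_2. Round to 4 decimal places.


Step 1: Compute ||x||.
||x|| = 9.0139
Step 2: Compute scaling factor.
scale = max(0, 1 - 3.27/9.0139) = 0.6372
Step 3: prox(x) = [2.6642, 2.6389, -4.3509]
||prox(x)|| = 5.7439
Step 4: Proximal objective.
0.5*||prox-x||^2 = 5.3465
lambda*||prox|| = 18.7826
Total = 24.129


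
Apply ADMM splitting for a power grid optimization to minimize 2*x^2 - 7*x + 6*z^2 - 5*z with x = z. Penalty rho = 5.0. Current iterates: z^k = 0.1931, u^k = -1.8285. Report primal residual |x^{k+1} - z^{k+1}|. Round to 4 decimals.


ADMM iteration with rho = 5.0, z^k = 0.1931, u^k = -1.8285
Step 1: x-update.
Minimize 2*x^2 - 7*x + (5.0/2)*(x - 0.1931 - 1.8285)^2
FOC: (2*2 + 5.0)*x = 7 + 5.0*(0.1931 + 1.8285)
x^{k+1} = 1.9009
Step 2: z-update.
Minimize 6*z^2 - 5*z + (5.0/2)*(1.9009 - z - 1.8285)^2
FOC: (2*6 + 5.0)*z = 5 + 5.0*(1.9009 - 1.8285)
z^{k+1} = 0.3154
Step 3: u-update.
u^{k+1} = -1.8285 + 1.9009 - 0.3154 = -0.243
Step 4: Primal residual = |1.9009 - 0.3154| = 1.5855


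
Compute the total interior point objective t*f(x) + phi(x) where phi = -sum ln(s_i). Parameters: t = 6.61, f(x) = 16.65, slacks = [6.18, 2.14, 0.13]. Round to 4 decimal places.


Step 1: Compute log-barrier.
ln values: [1.8213, 0.7608, -2.0402]
phi = -(1.8213 + 0.7608 - 2.0402) = -0.5419
Step 2: Compute augmented objective.
t*f(x) = 6.61*16.65 = 110.0565
Total = 110.0565 - 0.5419 = 109.5146


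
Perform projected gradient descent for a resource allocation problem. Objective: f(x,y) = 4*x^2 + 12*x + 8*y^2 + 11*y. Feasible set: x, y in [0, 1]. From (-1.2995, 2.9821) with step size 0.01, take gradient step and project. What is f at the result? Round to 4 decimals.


Step 1: Compute gradient at (-1.2995, 2.9821).
grad_x = 2*4*-1.2995 + 12 = 1.604
grad_y = 2*8*2.9821 + 11 = 58.7136
Step 2: Gradient step.
x_raw = -1.2995 - 0.01*1.604 = -1.3155
y_raw = 2.9821 - 0.01*58.7136 = 2.395
Step 3: Project onto [0, 1].
x_proj = clip(-1.3155) = 0.0
y_proj = clip(2.395) = 1.0
Step 4: Evaluate f.
f(0.0, 1.0) = 19.0


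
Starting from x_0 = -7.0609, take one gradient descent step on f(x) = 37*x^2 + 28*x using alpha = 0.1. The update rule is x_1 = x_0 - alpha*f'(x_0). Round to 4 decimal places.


We compute the gradient at x_0 and apply the update.
f'(x) = 74*x + 28
f'(-7.0609) = 74*-7.0609 + 28 = -494.5066
x_1 = -7.0609 - 0.1*-494.5066 = 42.3898


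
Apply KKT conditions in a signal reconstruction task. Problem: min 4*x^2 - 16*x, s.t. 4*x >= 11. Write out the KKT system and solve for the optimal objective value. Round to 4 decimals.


Step 1: Try lambda = 0 (constraint inactive).
x_unc = 16/(2*4) = 2.0
Check: 4*2.0 = 8.0 < 11 -- violated!
Step 2: Constraint must be active: 4*x = 11
x* = 11/4 = 2.75
lambda = (2*4*2.75 - 16)/4 = 1.5
Step 3: Compute optimal value.
f(x*) = 4*2.75^2 - 16*2.75 = -13.75


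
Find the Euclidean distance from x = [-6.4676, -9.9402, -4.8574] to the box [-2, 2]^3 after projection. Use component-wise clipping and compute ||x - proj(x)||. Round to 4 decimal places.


Project each component onto [-2, 2].
clip(-6.4676) = -2.0, clip(-9.9402) = -2.0, clip(-4.8574) = -2.0
Projection = [-2.0, -2.0, -2.0]
Squared diffs: [19.9594, 63.0468, 8.1647]
Distance = sqrt(91.1709) = 9.5483


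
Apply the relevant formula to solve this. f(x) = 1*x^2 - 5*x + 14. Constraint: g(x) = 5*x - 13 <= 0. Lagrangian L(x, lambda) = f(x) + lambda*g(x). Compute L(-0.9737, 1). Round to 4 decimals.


Step 1: Evaluate f(x).
f(-0.9737) = 1*(-0.9737)^2 - 5*(-0.9737) + 14 = 19.8166
Step 2: Evaluate g(x).
g(-0.9737) = 5*-0.9737 - 13 = -17.8685
Step 3: Compute Lagrangian.
L = 19.8166 + 1*-17.8685 = 1.9481


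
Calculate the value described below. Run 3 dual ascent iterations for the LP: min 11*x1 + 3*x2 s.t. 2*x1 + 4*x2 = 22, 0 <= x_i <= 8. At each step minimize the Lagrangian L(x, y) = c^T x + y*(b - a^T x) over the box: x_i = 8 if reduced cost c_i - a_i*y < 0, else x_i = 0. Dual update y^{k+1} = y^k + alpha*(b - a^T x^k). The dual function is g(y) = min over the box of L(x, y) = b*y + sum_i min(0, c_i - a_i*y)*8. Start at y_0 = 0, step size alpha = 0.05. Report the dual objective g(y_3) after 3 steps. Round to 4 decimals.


Dual ascent for LP: min 11*x1 + 3*x2, 2*x1 + 4*x2 = 22, 0 <= x_i <= 8
Step 1: y^k = 0.0, reduced costs: (11.0, 3.0)
  x^k = (0.0, 0.0), subgradient = b - a^T x = 22.0
  y^{k+1} = 0.0 + 0.05*22.0 = 1.1
Step 2: y^k = 1.1, reduced costs: (8.8, -1.4)
  x^k = (0.0, 8.0), subgradient = b - a^T x = -10.0
  y^{k+1} = 1.1 + 0.05*-10.0 = 0.6
Step 3: y^k = 0.6, reduced costs: (9.8, 0.6)
  x^k = (0.0, 0.0), subgradient = b - a^T x = 22.0
  y^{k+1} = 0.6 + 0.05*22.0 = 1.7
Dual objective at y_3 = 1.7: reduced costs (7.6, -3.8), box minimizer x = (0.0, 8.0)
g(y_3) = b*y + (c1 - a1*y)*x1 + (c2 - a2*y)*x2 = 22*1.7 + 7.6*0.0 + (-3.8)*8.0 = 37.4 + 0.0 - 30.4 = 7.0


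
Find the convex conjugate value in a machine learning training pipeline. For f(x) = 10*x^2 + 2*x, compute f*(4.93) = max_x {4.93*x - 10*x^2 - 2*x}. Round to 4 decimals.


f*(y) = sup_x {y*x - a*x^2 - b*x} = sup_x {(y-b)*x - a*x^2}
FOC: (y - b) - 2a*x = 0 => x* = (y - b)/(2a)
x* = (4.93 - 2)/(2*10) = 0.1465
f*(4.93) = (y-b)^2/(4a) = (4.93 - 2)^2/(4*10)
= 8.5849/40 = 0.2146


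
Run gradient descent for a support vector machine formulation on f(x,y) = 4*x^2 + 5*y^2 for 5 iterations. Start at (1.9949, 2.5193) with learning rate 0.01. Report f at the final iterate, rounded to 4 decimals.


Gradient descent on f(x,y) = 4*x^2 + 5*y^2.
Starting point: (1.9949, 2.5193), alpha = 0.01
Step 1: grad_x = 2*4*1.9949 = 15.9592, grad_y = 2*5*2.5193 = 25.193
  x_1 = 1.9949 - 0.01*15.9592 = 1.8353
  y_1 = 2.5193 - 0.01*25.193 = 2.2674
Step 2: grad_x = 2*4*1.8353 = 14.6825, grad_y = 2*5*2.2674 = 22.6737
  x_2 = 1.8353 - 0.01*14.6825 = 1.6885
  y_2 = 2.2674 - 0.01*22.6737 = 2.0406
Step 3: grad_x = 2*4*1.6885 = 13.5079, grad_y = 2*5*2.0406 = 20.4063
  x_3 = 1.6885 - 0.01*13.5079 = 1.5534
  y_3 = 2.0406 - 0.01*20.4063 = 1.8366
Step 4: grad_x = 2*4*1.5534 = 12.4272, grad_y = 2*5*1.8366 = 18.3657
  x_4 = 1.5534 - 0.01*12.4272 = 1.4291
  y_4 = 1.8366 - 0.01*18.3657 = 1.6529
Step 5: grad_x = 2*4*1.4291 = 11.4331, grad_y = 2*5*1.6529 = 16.5291
  x_5 = 1.4291 - 0.01*11.4331 = 1.3148
  y_5 = 1.6529 - 0.01*16.5291 = 1.4876
f(1.3148, 1.4876) = 4*1.3148^2 + 5*1.4876^2 = 17.9799
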